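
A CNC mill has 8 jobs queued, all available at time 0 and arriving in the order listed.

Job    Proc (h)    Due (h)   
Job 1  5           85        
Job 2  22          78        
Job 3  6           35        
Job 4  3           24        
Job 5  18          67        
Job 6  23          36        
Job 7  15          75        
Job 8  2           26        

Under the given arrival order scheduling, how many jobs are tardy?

4

FIFO (arrival order): Job 1 Job 2 Job 3 Job 4 Job 5 Job 6 Job 7 Job 8.
Job 1: 0→5, due 85, tardiness 0
Job 2: 5→27, due 78, tardiness 0
Job 3: 27→33, due 35, tardiness 0
Job 4: 33→36, due 24, tardiness 12
Job 5: 36→54, due 67, tardiness 0
Job 6: 54→77, due 36, tardiness 41
Job 7: 77→92, due 75, tardiness 17
Job 8: 92→94, due 26, tardiness 68
Late jobs: 4.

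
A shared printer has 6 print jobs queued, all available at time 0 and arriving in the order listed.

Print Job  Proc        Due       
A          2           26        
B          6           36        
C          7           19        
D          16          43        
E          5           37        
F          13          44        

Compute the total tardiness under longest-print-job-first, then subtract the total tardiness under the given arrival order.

LPT (decreasing processing time): D F C B E A.
D: 0→16, due 43, tardiness 0
F: 16→29, due 44, tardiness 0
C: 29→36, due 19, tardiness 17
B: 36→42, due 36, tardiness 6
E: 42→47, due 37, tardiness 10
A: 47→49, due 26, tardiness 23
Sum = 0+0+17+6+10+23 = 56.
FIFO (arrival order): A B C D E F.
A: 0→2, due 26, tardiness 0
B: 2→8, due 36, tardiness 0
C: 8→15, due 19, tardiness 0
D: 15→31, due 43, tardiness 0
E: 31→36, due 37, tardiness 0
F: 36→49, due 44, tardiness 5
Sum = 0+0+0+0+0+5 = 5.
Difference = 56 − 5 = 51.

51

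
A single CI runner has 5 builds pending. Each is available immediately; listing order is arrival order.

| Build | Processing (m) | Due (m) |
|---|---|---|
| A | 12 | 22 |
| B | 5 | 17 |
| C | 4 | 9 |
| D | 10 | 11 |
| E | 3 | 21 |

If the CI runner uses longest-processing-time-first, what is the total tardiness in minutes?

LPT (decreasing processing time): A D B C E.
A: 0→12, due 22, tardiness 0
D: 12→22, due 11, tardiness 11
B: 22→27, due 17, tardiness 10
C: 27→31, due 9, tardiness 22
E: 31→34, due 21, tardiness 13
Sum = 0+11+10+22+13 = 56.

56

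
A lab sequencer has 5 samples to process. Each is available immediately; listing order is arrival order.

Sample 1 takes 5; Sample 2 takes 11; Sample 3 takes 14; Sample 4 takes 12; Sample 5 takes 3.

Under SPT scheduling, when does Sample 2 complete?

SPT (increasing processing time): Sample 5 Sample 1 Sample 2 Sample 4 Sample 3.
Sample 5: 0→3
Sample 1: 3→8
Sample 2: 8→19

19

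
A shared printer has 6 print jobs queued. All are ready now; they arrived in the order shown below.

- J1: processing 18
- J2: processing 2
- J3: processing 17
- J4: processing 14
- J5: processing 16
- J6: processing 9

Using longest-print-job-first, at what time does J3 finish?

35

LPT (decreasing processing time): J1 J3 J5 J4 J6 J2.
J1: 0→18
J3: 18→35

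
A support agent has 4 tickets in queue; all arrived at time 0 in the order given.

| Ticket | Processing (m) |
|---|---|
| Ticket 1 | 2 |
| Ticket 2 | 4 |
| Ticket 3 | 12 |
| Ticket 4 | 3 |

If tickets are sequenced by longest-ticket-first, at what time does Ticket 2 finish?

LPT (decreasing processing time): Ticket 3 Ticket 2 Ticket 4 Ticket 1.
Ticket 3: 0→12
Ticket 2: 12→16

16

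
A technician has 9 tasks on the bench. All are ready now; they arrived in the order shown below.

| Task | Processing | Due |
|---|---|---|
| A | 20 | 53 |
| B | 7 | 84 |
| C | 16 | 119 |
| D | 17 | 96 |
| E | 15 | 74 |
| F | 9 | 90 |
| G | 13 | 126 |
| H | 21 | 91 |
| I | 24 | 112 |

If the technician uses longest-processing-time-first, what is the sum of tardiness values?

LPT (decreasing processing time): I H A D C E G F B.
I: 0→24, due 112, tardiness 0
H: 24→45, due 91, tardiness 0
A: 45→65, due 53, tardiness 12
D: 65→82, due 96, tardiness 0
C: 82→98, due 119, tardiness 0
E: 98→113, due 74, tardiness 39
G: 113→126, due 126, tardiness 0
F: 126→135, due 90, tardiness 45
B: 135→142, due 84, tardiness 58
Sum = 0+0+12+0+0+39+0+45+58 = 154.

154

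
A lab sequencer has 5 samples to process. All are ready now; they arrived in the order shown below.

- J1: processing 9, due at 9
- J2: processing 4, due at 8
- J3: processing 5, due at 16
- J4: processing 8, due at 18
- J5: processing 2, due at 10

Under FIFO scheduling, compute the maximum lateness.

FIFO (arrival order): J1 J2 J3 J4 J5.
J1: 0→9, due 9, lateness 0
J2: 9→13, due 8, lateness 5
J3: 13→18, due 16, lateness 2
J4: 18→26, due 18, lateness 8
J5: 26→28, due 10, lateness 18
Maximum = 18.

18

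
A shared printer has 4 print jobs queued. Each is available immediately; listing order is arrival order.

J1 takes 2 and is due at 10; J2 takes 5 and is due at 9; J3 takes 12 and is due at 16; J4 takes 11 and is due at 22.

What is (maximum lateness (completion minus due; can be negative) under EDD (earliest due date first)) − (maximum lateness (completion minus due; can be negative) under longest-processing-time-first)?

EDD (increasing due date): J2 J1 J3 J4.
J2: 0→5, due 9, lateness -4
J1: 5→7, due 10, lateness -3
J3: 7→19, due 16, lateness 3
J4: 19→30, due 22, lateness 8
Maximum = 8.
LPT (decreasing processing time): J3 J4 J2 J1.
J3: 0→12, due 16, lateness -4
J4: 12→23, due 22, lateness 1
J2: 23→28, due 9, lateness 19
J1: 28→30, due 10, lateness 20
Maximum = 20.
Difference = 8 − 20 = -12.

-12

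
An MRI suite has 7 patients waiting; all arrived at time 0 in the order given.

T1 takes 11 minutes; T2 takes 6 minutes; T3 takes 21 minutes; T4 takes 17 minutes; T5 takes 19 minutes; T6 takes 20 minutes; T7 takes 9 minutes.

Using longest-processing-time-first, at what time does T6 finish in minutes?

41

LPT (decreasing processing time): T3 T6 T5 T4 T1 T7 T2.
T3: 0→21
T6: 21→41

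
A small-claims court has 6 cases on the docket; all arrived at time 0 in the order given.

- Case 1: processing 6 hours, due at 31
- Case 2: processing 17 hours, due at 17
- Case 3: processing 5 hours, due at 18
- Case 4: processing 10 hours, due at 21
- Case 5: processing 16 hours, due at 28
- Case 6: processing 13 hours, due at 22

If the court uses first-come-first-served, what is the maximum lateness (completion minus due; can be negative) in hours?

FIFO (arrival order): Case 1 Case 2 Case 3 Case 4 Case 5 Case 6.
Case 1: 0→6, due 31, lateness -25
Case 2: 6→23, due 17, lateness 6
Case 3: 23→28, due 18, lateness 10
Case 4: 28→38, due 21, lateness 17
Case 5: 38→54, due 28, lateness 26
Case 6: 54→67, due 22, lateness 45
Maximum = 45.

45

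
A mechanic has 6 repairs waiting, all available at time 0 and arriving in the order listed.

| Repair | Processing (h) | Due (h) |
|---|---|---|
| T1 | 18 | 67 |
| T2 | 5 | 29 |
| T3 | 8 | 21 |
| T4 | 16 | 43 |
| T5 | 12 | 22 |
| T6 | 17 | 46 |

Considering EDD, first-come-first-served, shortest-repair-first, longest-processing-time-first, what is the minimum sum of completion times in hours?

EDD (increasing due date): T3 T5 T2 T4 T6 T1.
T3: 0→8
T5: 8→20
T2: 20→25
T4: 25→41
T6: 41→58
T1: 58→76
Sum = 8+20+25+41+58+76 = 228.
FIFO (arrival order): T1 T2 T3 T4 T5 T6.
T1: 0→18
T2: 18→23
T3: 23→31
T4: 31→47
T5: 47→59
T6: 59→76
Sum = 18+23+31+47+59+76 = 254.
SPT (increasing processing time): T2 T3 T5 T4 T6 T1.
T2: 0→5
T3: 5→13
T5: 13→25
T4: 25→41
T6: 41→58
T1: 58→76
Sum = 5+13+25+41+58+76 = 218.
LPT (decreasing processing time): T1 T6 T4 T5 T3 T2.
T1: 0→18
T6: 18→35
T4: 35→51
T5: 51→63
T3: 63→71
T2: 71→76
Sum = 18+35+51+63+71+76 = 314.
EDD 228, FIFO 254, SPT 218, LPT 314 → minimum 218.

218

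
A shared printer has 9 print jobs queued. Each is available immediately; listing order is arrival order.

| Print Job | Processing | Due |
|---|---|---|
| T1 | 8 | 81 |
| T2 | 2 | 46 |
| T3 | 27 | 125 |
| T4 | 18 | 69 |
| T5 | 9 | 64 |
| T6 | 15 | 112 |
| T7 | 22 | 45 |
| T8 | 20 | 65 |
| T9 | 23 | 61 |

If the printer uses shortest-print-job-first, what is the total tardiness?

SPT (increasing processing time): T2 T1 T5 T6 T4 T8 T7 T9 T3.
T2: 0→2, due 46, tardiness 0
T1: 2→10, due 81, tardiness 0
T5: 10→19, due 64, tardiness 0
T6: 19→34, due 112, tardiness 0
T4: 34→52, due 69, tardiness 0
T8: 52→72, due 65, tardiness 7
T7: 72→94, due 45, tardiness 49
T9: 94→117, due 61, tardiness 56
T3: 117→144, due 125, tardiness 19
Sum = 0+0+0+0+0+7+49+56+19 = 131.

131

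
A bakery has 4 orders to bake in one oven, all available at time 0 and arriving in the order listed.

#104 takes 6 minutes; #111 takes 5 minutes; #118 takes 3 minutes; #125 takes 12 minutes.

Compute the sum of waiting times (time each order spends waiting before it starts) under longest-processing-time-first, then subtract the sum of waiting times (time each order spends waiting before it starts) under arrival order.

LPT (decreasing processing time): #125 #104 #111 #118.
#125: waits 0, runs 0→12
#104: waits 12, runs 12→18
#111: waits 18, runs 18→23
#118: waits 23, runs 23→26
Sum = 0+12+18+23 = 53.
FIFO (arrival order): #104 #111 #118 #125.
#104: waits 0, runs 0→6
#111: waits 6, runs 6→11
#118: waits 11, runs 11→14
#125: waits 14, runs 14→26
Sum = 0+6+11+14 = 31.
Difference = 53 − 31 = 22.

22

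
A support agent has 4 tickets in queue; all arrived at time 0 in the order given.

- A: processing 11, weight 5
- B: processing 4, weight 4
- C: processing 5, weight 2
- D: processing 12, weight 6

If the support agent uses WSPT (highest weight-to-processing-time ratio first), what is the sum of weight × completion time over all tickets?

311

WSPT (decreasing weight/processing-time ratio): B D A C.
B: finishes 4, weight 4, w·C = 16
D: finishes 16, weight 6, w·C = 96
A: finishes 27, weight 5, w·C = 135
C: finishes 32, weight 2, w·C = 64
Sum = 16+96+135+64 = 311.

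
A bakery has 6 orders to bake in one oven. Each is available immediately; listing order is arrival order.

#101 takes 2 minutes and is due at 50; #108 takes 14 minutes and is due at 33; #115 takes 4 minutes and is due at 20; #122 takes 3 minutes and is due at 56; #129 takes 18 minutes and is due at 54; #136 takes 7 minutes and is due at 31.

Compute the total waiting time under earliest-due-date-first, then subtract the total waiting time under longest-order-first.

-66

EDD (increasing due date): #115 #136 #108 #101 #129 #122.
#115: waits 0, runs 0→4
#136: waits 4, runs 4→11
#108: waits 11, runs 11→25
#101: waits 25, runs 25→27
#129: waits 27, runs 27→45
#122: waits 45, runs 45→48
Sum = 0+4+11+25+27+45 = 112.
LPT (decreasing processing time): #129 #108 #136 #115 #122 #101.
#129: waits 0, runs 0→18
#108: waits 18, runs 18→32
#136: waits 32, runs 32→39
#115: waits 39, runs 39→43
#122: waits 43, runs 43→46
#101: waits 46, runs 46→48
Sum = 0+18+32+39+43+46 = 178.
Difference = 112 − 178 = -66.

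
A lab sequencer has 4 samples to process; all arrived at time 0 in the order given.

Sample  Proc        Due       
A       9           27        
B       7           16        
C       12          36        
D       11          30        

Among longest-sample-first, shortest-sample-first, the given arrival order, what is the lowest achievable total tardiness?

3

LPT (decreasing processing time): C D A B.
C: 0→12, due 36, tardiness 0
D: 12→23, due 30, tardiness 0
A: 23→32, due 27, tardiness 5
B: 32→39, due 16, tardiness 23
Sum = 0+0+5+23 = 28.
SPT (increasing processing time): B A D C.
B: 0→7, due 16, tardiness 0
A: 7→16, due 27, tardiness 0
D: 16→27, due 30, tardiness 0
C: 27→39, due 36, tardiness 3
Sum = 0+0+0+3 = 3.
FIFO (arrival order): A B C D.
A: 0→9, due 27, tardiness 0
B: 9→16, due 16, tardiness 0
C: 16→28, due 36, tardiness 0
D: 28→39, due 30, tardiness 9
Sum = 0+0+0+9 = 9.
LPT 28, SPT 3, FIFO 9 → minimum 3.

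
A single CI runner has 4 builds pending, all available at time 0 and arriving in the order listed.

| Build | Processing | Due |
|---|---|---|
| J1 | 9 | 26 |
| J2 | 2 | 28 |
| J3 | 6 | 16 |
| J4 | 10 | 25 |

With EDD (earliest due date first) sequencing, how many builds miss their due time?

EDD (increasing due date): J3 J4 J1 J2.
J3: 0→6, due 16, tardiness 0
J4: 6→16, due 25, tardiness 0
J1: 16→25, due 26, tardiness 0
J2: 25→27, due 28, tardiness 0
Late builds: 0.

0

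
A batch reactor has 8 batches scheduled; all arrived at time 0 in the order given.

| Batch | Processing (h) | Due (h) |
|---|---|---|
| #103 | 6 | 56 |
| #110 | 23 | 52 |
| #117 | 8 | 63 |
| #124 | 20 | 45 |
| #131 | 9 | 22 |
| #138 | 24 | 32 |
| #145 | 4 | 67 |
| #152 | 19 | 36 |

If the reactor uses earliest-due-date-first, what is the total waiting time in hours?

471

EDD (increasing due date): #131 #138 #152 #124 #110 #103 #117 #145.
#131: waits 0, runs 0→9
#138: waits 9, runs 9→33
#152: waits 33, runs 33→52
#124: waits 52, runs 52→72
#110: waits 72, runs 72→95
#103: waits 95, runs 95→101
#117: waits 101, runs 101→109
#145: waits 109, runs 109→113
Sum = 0+9+33+52+72+95+101+109 = 471.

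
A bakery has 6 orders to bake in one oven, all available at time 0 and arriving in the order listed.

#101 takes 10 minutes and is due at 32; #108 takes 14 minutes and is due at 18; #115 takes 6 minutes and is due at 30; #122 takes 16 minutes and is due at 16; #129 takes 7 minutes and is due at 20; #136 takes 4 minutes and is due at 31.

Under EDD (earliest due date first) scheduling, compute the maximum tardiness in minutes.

25

EDD (increasing due date): #122 #108 #129 #115 #136 #101.
#122: 0→16, due 16, tardiness 0
#108: 16→30, due 18, tardiness 12
#129: 30→37, due 20, tardiness 17
#115: 37→43, due 30, tardiness 13
#136: 43→47, due 31, tardiness 16
#101: 47→57, due 32, tardiness 25
Maximum = 25.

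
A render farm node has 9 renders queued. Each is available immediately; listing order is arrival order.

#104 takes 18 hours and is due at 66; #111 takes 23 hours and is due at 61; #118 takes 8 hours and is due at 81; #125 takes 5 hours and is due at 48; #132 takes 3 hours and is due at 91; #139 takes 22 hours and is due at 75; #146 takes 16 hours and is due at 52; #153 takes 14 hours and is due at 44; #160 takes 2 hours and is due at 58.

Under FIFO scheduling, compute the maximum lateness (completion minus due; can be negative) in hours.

65

FIFO (arrival order): #104 #111 #118 #125 #132 #139 #146 #153 #160.
#104: 0→18, due 66, lateness -48
#111: 18→41, due 61, lateness -20
#118: 41→49, due 81, lateness -32
#125: 49→54, due 48, lateness 6
#132: 54→57, due 91, lateness -34
#139: 57→79, due 75, lateness 4
#146: 79→95, due 52, lateness 43
#153: 95→109, due 44, lateness 65
#160: 109→111, due 58, lateness 53
Maximum = 65.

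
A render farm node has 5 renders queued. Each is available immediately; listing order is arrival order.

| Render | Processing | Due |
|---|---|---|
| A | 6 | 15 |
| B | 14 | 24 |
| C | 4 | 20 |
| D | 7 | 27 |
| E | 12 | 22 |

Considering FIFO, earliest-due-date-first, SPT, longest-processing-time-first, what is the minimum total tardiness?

26

FIFO (arrival order): A B C D E.
A: 0→6, due 15, tardiness 0
B: 6→20, due 24, tardiness 0
C: 20→24, due 20, tardiness 4
D: 24→31, due 27, tardiness 4
E: 31→43, due 22, tardiness 21
Sum = 0+0+4+4+21 = 29.
EDD (increasing due date): A C E B D.
A: 0→6, due 15, tardiness 0
C: 6→10, due 20, tardiness 0
E: 10→22, due 22, tardiness 0
B: 22→36, due 24, tardiness 12
D: 36→43, due 27, tardiness 16
Sum = 0+0+0+12+16 = 28.
SPT (increasing processing time): C A D E B.
C: 0→4, due 20, tardiness 0
A: 4→10, due 15, tardiness 0
D: 10→17, due 27, tardiness 0
E: 17→29, due 22, tardiness 7
B: 29→43, due 24, tardiness 19
Sum = 0+0+0+7+19 = 26.
LPT (decreasing processing time): B E D A C.
B: 0→14, due 24, tardiness 0
E: 14→26, due 22, tardiness 4
D: 26→33, due 27, tardiness 6
A: 33→39, due 15, tardiness 24
C: 39→43, due 20, tardiness 23
Sum = 0+4+6+24+23 = 57.
FIFO 29, EDD 28, SPT 26, LPT 57 → minimum 26.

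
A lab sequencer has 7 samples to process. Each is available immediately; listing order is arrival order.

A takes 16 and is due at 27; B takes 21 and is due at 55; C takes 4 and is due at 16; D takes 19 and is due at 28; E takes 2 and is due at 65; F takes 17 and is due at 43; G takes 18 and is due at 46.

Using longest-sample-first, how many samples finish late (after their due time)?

LPT (decreasing processing time): B D G F A C E.
B: 0→21, due 55, tardiness 0
D: 21→40, due 28, tardiness 12
G: 40→58, due 46, tardiness 12
F: 58→75, due 43, tardiness 32
A: 75→91, due 27, tardiness 64
C: 91→95, due 16, tardiness 79
E: 95→97, due 65, tardiness 32
Late samples: 6.

6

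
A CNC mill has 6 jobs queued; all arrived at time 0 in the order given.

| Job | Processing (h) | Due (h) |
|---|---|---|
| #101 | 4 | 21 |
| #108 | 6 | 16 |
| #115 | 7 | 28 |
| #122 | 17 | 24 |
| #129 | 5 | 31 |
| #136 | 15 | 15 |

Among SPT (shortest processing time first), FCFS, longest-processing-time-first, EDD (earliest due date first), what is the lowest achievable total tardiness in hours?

52

SPT (increasing processing time): #101 #129 #108 #115 #136 #122.
#101: 0→4, due 21, tardiness 0
#129: 4→9, due 31, tardiness 0
#108: 9→15, due 16, tardiness 0
#115: 15→22, due 28, tardiness 0
#136: 22→37, due 15, tardiness 22
#122: 37→54, due 24, tardiness 30
Sum = 0+0+0+0+22+30 = 52.
FIFO (arrival order): #101 #108 #115 #122 #129 #136.
#101: 0→4, due 21, tardiness 0
#108: 4→10, due 16, tardiness 0
#115: 10→17, due 28, tardiness 0
#122: 17→34, due 24, tardiness 10
#129: 34→39, due 31, tardiness 8
#136: 39→54, due 15, tardiness 39
Sum = 0+0+0+10+8+39 = 57.
LPT (decreasing processing time): #122 #136 #115 #108 #129 #101.
#122: 0→17, due 24, tardiness 0
#136: 17→32, due 15, tardiness 17
#115: 32→39, due 28, tardiness 11
#108: 39→45, due 16, tardiness 29
#129: 45→50, due 31, tardiness 19
#101: 50→54, due 21, tardiness 33
Sum = 0+17+11+29+19+33 = 109.
EDD (increasing due date): #136 #108 #101 #122 #115 #129.
#136: 0→15, due 15, tardiness 0
#108: 15→21, due 16, tardiness 5
#101: 21→25, due 21, tardiness 4
#122: 25→42, due 24, tardiness 18
#115: 42→49, due 28, tardiness 21
#129: 49→54, due 31, tardiness 23
Sum = 0+5+4+18+21+23 = 71.
SPT 52, FIFO 57, LPT 109, EDD 71 → minimum 52.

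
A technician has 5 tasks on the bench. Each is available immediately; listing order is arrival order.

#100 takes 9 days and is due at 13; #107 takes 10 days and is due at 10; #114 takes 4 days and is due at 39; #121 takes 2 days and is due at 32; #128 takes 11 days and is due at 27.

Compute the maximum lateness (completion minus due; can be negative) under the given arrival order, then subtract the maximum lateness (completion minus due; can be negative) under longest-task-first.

-8

FIFO (arrival order): #100 #107 #114 #121 #128.
#100: 0→9, due 13, lateness -4
#107: 9→19, due 10, lateness 9
#114: 19→23, due 39, lateness -16
#121: 23→25, due 32, lateness -7
#128: 25→36, due 27, lateness 9
Maximum = 9.
LPT (decreasing processing time): #128 #107 #100 #114 #121.
#128: 0→11, due 27, lateness -16
#107: 11→21, due 10, lateness 11
#100: 21→30, due 13, lateness 17
#114: 30→34, due 39, lateness -5
#121: 34→36, due 32, lateness 4
Maximum = 17.
Difference = 9 − 17 = -8.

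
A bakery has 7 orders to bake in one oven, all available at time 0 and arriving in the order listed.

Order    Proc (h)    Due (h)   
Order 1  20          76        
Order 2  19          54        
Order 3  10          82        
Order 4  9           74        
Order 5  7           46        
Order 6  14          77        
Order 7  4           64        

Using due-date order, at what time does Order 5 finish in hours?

EDD (increasing due date): Order 5 Order 2 Order 7 Order 4 Order 1 Order 6 Order 3.
Order 5: 0→7

7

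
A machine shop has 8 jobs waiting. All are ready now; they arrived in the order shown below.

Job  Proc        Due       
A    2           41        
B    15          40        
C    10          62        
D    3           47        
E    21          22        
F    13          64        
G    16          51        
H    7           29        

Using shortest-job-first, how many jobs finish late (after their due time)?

3

SPT (increasing processing time): A D H C F B G E.
A: 0→2, due 41, tardiness 0
D: 2→5, due 47, tardiness 0
H: 5→12, due 29, tardiness 0
C: 12→22, due 62, tardiness 0
F: 22→35, due 64, tardiness 0
B: 35→50, due 40, tardiness 10
G: 50→66, due 51, tardiness 15
E: 66→87, due 22, tardiness 65
Late jobs: 3.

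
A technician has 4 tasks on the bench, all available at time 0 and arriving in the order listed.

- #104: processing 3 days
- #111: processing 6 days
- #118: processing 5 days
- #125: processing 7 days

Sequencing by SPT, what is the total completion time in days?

46

SPT (increasing processing time): #104 #118 #111 #125.
#104: 0→3
#118: 3→8
#111: 8→14
#125: 14→21
Sum = 3+8+14+21 = 46.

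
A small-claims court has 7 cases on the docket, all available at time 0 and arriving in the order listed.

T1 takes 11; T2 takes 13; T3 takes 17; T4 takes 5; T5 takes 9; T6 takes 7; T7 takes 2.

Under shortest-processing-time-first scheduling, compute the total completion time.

191

SPT (increasing processing time): T7 T4 T6 T5 T1 T2 T3.
T7: 0→2
T4: 2→7
T6: 7→14
T5: 14→23
T1: 23→34
T2: 34→47
T3: 47→64
Sum = 2+7+14+23+34+47+64 = 191.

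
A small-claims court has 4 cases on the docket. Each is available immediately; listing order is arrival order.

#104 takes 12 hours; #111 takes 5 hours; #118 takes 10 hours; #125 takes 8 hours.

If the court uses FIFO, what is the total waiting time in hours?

56

FIFO (arrival order): #104 #111 #118 #125.
#104: waits 0, runs 0→12
#111: waits 12, runs 12→17
#118: waits 17, runs 17→27
#125: waits 27, runs 27→35
Sum = 0+12+17+27 = 56.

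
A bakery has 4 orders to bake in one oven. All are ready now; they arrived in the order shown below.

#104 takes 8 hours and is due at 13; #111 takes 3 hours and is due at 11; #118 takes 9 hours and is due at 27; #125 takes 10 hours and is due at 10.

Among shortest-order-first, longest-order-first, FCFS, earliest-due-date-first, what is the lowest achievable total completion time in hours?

SPT (increasing processing time): #111 #104 #118 #125.
#111: 0→3
#104: 3→11
#118: 11→20
#125: 20→30
Sum = 3+11+20+30 = 64.
LPT (decreasing processing time): #125 #118 #104 #111.
#125: 0→10
#118: 10→19
#104: 19→27
#111: 27→30
Sum = 10+19+27+30 = 86.
FIFO (arrival order): #104 #111 #118 #125.
#104: 0→8
#111: 8→11
#118: 11→20
#125: 20→30
Sum = 8+11+20+30 = 69.
EDD (increasing due date): #125 #111 #104 #118.
#125: 0→10
#111: 10→13
#104: 13→21
#118: 21→30
Sum = 10+13+21+30 = 74.
SPT 64, LPT 86, FIFO 69, EDD 74 → minimum 64.

64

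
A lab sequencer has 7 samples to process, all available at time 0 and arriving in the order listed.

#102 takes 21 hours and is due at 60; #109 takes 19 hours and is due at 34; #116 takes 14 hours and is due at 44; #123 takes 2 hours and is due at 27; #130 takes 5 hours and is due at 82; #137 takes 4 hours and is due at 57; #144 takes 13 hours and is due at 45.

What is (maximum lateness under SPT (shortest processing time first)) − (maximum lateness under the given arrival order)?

-10

SPT (increasing processing time): #123 #137 #130 #144 #116 #109 #102.
#123: 0→2, due 27, lateness -25
#137: 2→6, due 57, lateness -51
#130: 6→11, due 82, lateness -71
#144: 11→24, due 45, lateness -21
#116: 24→38, due 44, lateness -6
#109: 38→57, due 34, lateness 23
#102: 57→78, due 60, lateness 18
Maximum = 23.
FIFO (arrival order): #102 #109 #116 #123 #130 #137 #144.
#102: 0→21, due 60, lateness -39
#109: 21→40, due 34, lateness 6
#116: 40→54, due 44, lateness 10
#123: 54→56, due 27, lateness 29
#130: 56→61, due 82, lateness -21
#137: 61→65, due 57, lateness 8
#144: 65→78, due 45, lateness 33
Maximum = 33.
Difference = 23 − 33 = -10.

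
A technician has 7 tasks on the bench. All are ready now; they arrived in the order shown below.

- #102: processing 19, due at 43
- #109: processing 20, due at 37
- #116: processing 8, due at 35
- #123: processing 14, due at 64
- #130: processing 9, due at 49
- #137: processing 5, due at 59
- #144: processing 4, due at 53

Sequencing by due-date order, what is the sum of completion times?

343

EDD (increasing due date): #116 #109 #102 #130 #144 #137 #123.
#116: 0→8
#109: 8→28
#102: 28→47
#130: 47→56
#144: 56→60
#137: 60→65
#123: 65→79
Sum = 8+28+47+56+60+65+79 = 343.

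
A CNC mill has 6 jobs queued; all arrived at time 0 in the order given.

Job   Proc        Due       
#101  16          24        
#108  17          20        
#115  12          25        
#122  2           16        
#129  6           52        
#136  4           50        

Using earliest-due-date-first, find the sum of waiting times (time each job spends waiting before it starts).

154

EDD (increasing due date): #122 #108 #101 #115 #136 #129.
#122: waits 0, runs 0→2
#108: waits 2, runs 2→19
#101: waits 19, runs 19→35
#115: waits 35, runs 35→47
#136: waits 47, runs 47→51
#129: waits 51, runs 51→57
Sum = 0+2+19+35+47+51 = 154.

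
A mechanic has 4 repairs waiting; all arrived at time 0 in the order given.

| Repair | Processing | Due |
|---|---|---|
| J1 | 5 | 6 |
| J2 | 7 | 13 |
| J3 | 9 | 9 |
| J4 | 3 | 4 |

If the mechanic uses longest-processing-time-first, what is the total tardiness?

38

LPT (decreasing processing time): J3 J2 J1 J4.
J3: 0→9, due 9, tardiness 0
J2: 9→16, due 13, tardiness 3
J1: 16→21, due 6, tardiness 15
J4: 21→24, due 4, tardiness 20
Sum = 0+3+15+20 = 38.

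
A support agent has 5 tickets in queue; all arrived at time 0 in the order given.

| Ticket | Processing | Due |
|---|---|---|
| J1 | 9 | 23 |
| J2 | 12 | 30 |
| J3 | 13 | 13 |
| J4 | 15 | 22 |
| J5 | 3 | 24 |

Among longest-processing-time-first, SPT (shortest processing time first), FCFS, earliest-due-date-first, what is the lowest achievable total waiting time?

LPT (decreasing processing time): J4 J3 J2 J1 J5.
J4: waits 0, runs 0→15
J3: waits 15, runs 15→28
J2: waits 28, runs 28→40
J1: waits 40, runs 40→49
J5: waits 49, runs 49→52
Sum = 0+15+28+40+49 = 132.
SPT (increasing processing time): J5 J1 J2 J3 J4.
J5: waits 0, runs 0→3
J1: waits 3, runs 3→12
J2: waits 12, runs 12→24
J3: waits 24, runs 24→37
J4: waits 37, runs 37→52
Sum = 0+3+12+24+37 = 76.
FIFO (arrival order): J1 J2 J3 J4 J5.
J1: waits 0, runs 0→9
J2: waits 9, runs 9→21
J3: waits 21, runs 21→34
J4: waits 34, runs 34→49
J5: waits 49, runs 49→52
Sum = 0+9+21+34+49 = 113.
EDD (increasing due date): J3 J4 J1 J5 J2.
J3: waits 0, runs 0→13
J4: waits 13, runs 13→28
J1: waits 28, runs 28→37
J5: waits 37, runs 37→40
J2: waits 40, runs 40→52
Sum = 0+13+28+37+40 = 118.
LPT 132, SPT 76, FIFO 113, EDD 118 → minimum 76.

76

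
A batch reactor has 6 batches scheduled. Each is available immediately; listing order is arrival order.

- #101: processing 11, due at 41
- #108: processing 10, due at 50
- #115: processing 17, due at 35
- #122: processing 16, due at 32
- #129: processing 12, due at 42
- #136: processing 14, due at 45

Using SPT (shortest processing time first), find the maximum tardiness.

45

SPT (increasing processing time): #108 #101 #129 #136 #122 #115.
#108: 0→10, due 50, tardiness 0
#101: 10→21, due 41, tardiness 0
#129: 21→33, due 42, tardiness 0
#136: 33→47, due 45, tardiness 2
#122: 47→63, due 32, tardiness 31
#115: 63→80, due 35, tardiness 45
Maximum = 45.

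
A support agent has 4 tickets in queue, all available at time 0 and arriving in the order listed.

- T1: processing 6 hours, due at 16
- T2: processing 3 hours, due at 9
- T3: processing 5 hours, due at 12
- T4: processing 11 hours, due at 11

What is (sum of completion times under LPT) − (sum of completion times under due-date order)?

LPT (decreasing processing time): T4 T1 T3 T2.
T4: 0→11
T1: 11→17
T3: 17→22
T2: 22→25
Sum = 11+17+22+25 = 75.
EDD (increasing due date): T2 T4 T3 T1.
T2: 0→3
T4: 3→14
T3: 14→19
T1: 19→25
Sum = 3+14+19+25 = 61.
Difference = 75 − 61 = 14.

14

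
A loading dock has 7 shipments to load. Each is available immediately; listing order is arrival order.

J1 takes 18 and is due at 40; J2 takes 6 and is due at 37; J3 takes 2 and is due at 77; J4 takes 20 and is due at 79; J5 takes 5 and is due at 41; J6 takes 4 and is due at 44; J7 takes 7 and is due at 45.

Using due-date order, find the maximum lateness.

-5

EDD (increasing due date): J2 J1 J5 J6 J7 J3 J4.
J2: 0→6, due 37, lateness -31
J1: 6→24, due 40, lateness -16
J5: 24→29, due 41, lateness -12
J6: 29→33, due 44, lateness -11
J7: 33→40, due 45, lateness -5
J3: 40→42, due 77, lateness -35
J4: 42→62, due 79, lateness -17
Maximum = -5.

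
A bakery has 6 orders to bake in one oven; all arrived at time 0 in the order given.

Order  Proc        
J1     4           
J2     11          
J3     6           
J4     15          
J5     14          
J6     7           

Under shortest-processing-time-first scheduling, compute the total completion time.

SPT (increasing processing time): J1 J3 J6 J2 J5 J4.
J1: 0→4
J3: 4→10
J6: 10→17
J2: 17→28
J5: 28→42
J4: 42→57
Sum = 4+10+17+28+42+57 = 158.

158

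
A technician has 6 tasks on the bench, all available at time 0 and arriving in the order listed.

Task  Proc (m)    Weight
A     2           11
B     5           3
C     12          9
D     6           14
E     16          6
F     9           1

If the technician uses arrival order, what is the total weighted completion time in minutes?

860

FIFO (arrival order): A B C D E F.
A: finishes 2, weight 11, w·C = 22
B: finishes 7, weight 3, w·C = 21
C: finishes 19, weight 9, w·C = 171
D: finishes 25, weight 14, w·C = 350
E: finishes 41, weight 6, w·C = 246
F: finishes 50, weight 1, w·C = 50
Sum = 22+21+171+350+246+50 = 860.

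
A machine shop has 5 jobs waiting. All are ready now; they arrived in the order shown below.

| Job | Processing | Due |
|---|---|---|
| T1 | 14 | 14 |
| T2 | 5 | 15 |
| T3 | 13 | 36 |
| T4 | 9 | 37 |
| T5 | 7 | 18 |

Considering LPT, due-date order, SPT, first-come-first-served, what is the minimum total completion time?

LPT (decreasing processing time): T1 T3 T4 T5 T2.
T1: 0→14
T3: 14→27
T4: 27→36
T5: 36→43
T2: 43→48
Sum = 14+27+36+43+48 = 168.
EDD (increasing due date): T1 T2 T5 T3 T4.
T1: 0→14
T2: 14→19
T5: 19→26
T3: 26→39
T4: 39→48
Sum = 14+19+26+39+48 = 146.
SPT (increasing processing time): T2 T5 T4 T3 T1.
T2: 0→5
T5: 5→12
T4: 12→21
T3: 21→34
T1: 34→48
Sum = 5+12+21+34+48 = 120.
FIFO (arrival order): T1 T2 T3 T4 T5.
T1: 0→14
T2: 14→19
T3: 19→32
T4: 32→41
T5: 41→48
Sum = 14+19+32+41+48 = 154.
LPT 168, EDD 146, SPT 120, FIFO 154 → minimum 120.

120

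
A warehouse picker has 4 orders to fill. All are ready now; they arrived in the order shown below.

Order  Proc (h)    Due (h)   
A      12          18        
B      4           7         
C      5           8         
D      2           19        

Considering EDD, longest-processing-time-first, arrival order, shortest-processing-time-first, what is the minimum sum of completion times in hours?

EDD (increasing due date): B C A D.
B: 0→4
C: 4→9
A: 9→21
D: 21→23
Sum = 4+9+21+23 = 57.
LPT (decreasing processing time): A C B D.
A: 0→12
C: 12→17
B: 17→21
D: 21→23
Sum = 12+17+21+23 = 73.
FIFO (arrival order): A B C D.
A: 0→12
B: 12→16
C: 16→21
D: 21→23
Sum = 12+16+21+23 = 72.
SPT (increasing processing time): D B C A.
D: 0→2
B: 2→6
C: 6→11
A: 11→23
Sum = 2+6+11+23 = 42.
EDD 57, LPT 73, FIFO 72, SPT 42 → minimum 42.

42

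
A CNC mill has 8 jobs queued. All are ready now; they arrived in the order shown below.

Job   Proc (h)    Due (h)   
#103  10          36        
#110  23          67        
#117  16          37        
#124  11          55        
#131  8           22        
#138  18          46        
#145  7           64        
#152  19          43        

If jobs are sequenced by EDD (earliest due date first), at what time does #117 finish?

34

EDD (increasing due date): #131 #103 #117 #152 #138 #124 #145 #110.
#131: 0→8
#103: 8→18
#117: 18→34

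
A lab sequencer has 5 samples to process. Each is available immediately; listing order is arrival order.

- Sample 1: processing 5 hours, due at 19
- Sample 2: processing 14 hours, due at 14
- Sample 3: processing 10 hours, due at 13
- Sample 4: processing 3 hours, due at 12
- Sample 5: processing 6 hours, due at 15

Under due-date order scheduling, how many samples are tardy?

3

EDD (increasing due date): Sample 4 Sample 3 Sample 2 Sample 5 Sample 1.
Sample 4: 0→3, due 12, tardiness 0
Sample 3: 3→13, due 13, tardiness 0
Sample 2: 13→27, due 14, tardiness 13
Sample 5: 27→33, due 15, tardiness 18
Sample 1: 33→38, due 19, tardiness 19
Late samples: 3.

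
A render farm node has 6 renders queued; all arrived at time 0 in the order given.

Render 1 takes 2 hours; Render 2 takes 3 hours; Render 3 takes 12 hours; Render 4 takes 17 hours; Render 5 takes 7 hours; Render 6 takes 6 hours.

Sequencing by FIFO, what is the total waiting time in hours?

99

FIFO (arrival order): Render 1 Render 2 Render 3 Render 4 Render 5 Render 6.
Render 1: waits 0, runs 0→2
Render 2: waits 2, runs 2→5
Render 3: waits 5, runs 5→17
Render 4: waits 17, runs 17→34
Render 5: waits 34, runs 34→41
Render 6: waits 41, runs 41→47
Sum = 0+2+5+17+34+41 = 99.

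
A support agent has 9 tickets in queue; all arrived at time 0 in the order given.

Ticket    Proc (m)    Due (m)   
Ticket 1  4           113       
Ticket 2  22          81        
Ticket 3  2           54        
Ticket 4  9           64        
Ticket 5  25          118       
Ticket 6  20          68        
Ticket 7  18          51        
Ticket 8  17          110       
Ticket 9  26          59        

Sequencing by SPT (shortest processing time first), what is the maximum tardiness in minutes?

SPT (increasing processing time): Ticket 3 Ticket 1 Ticket 4 Ticket 8 Ticket 7 Ticket 6 Ticket 2 Ticket 5 Ticket 9.
Ticket 3: 0→2, due 54, tardiness 0
Ticket 1: 2→6, due 113, tardiness 0
Ticket 4: 6→15, due 64, tardiness 0
Ticket 8: 15→32, due 110, tardiness 0
Ticket 7: 32→50, due 51, tardiness 0
Ticket 6: 50→70, due 68, tardiness 2
Ticket 2: 70→92, due 81, tardiness 11
Ticket 5: 92→117, due 118, tardiness 0
Ticket 9: 117→143, due 59, tardiness 84
Maximum = 84.

84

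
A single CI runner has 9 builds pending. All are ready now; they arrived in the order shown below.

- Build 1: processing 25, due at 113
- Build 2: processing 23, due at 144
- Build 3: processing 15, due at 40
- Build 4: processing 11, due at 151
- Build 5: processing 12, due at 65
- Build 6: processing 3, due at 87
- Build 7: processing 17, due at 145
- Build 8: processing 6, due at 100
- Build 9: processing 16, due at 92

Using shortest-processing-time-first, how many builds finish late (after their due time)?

2

SPT (increasing processing time): Build 6 Build 8 Build 4 Build 5 Build 3 Build 9 Build 7 Build 2 Build 1.
Build 6: 0→3, due 87, tardiness 0
Build 8: 3→9, due 100, tardiness 0
Build 4: 9→20, due 151, tardiness 0
Build 5: 20→32, due 65, tardiness 0
Build 3: 32→47, due 40, tardiness 7
Build 9: 47→63, due 92, tardiness 0
Build 7: 63→80, due 145, tardiness 0
Build 2: 80→103, due 144, tardiness 0
Build 1: 103→128, due 113, tardiness 15
Late builds: 2.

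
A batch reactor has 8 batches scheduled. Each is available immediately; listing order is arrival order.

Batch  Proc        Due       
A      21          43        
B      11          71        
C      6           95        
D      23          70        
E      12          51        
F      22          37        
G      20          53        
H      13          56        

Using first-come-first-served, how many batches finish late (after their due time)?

FIFO (arrival order): A B C D E F G H.
A: 0→21, due 43, tardiness 0
B: 21→32, due 71, tardiness 0
C: 32→38, due 95, tardiness 0
D: 38→61, due 70, tardiness 0
E: 61→73, due 51, tardiness 22
F: 73→95, due 37, tardiness 58
G: 95→115, due 53, tardiness 62
H: 115→128, due 56, tardiness 72
Late batches: 4.

4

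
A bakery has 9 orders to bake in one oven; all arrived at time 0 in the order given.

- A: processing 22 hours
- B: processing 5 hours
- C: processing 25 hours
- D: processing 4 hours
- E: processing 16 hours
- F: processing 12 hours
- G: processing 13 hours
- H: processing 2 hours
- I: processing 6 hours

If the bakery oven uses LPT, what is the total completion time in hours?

LPT (decreasing processing time): C A E G F I B D H.
C: 0→25
A: 25→47
E: 47→63
G: 63→76
F: 76→88
I: 88→94
B: 94→99
D: 99→103
H: 103→105
Sum = 25+47+63+76+88+94+99+103+105 = 700.

700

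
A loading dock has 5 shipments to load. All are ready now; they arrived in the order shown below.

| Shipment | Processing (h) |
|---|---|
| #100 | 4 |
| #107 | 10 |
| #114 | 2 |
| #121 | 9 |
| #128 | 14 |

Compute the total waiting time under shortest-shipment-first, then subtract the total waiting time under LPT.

-60

SPT (increasing processing time): #114 #100 #121 #107 #128.
#114: waits 0, runs 0→2
#100: waits 2, runs 2→6
#121: waits 6, runs 6→15
#107: waits 15, runs 15→25
#128: waits 25, runs 25→39
Sum = 0+2+6+15+25 = 48.
LPT (decreasing processing time): #128 #107 #121 #100 #114.
#128: waits 0, runs 0→14
#107: waits 14, runs 14→24
#121: waits 24, runs 24→33
#100: waits 33, runs 33→37
#114: waits 37, runs 37→39
Sum = 0+14+24+33+37 = 108.
Difference = 48 − 108 = -60.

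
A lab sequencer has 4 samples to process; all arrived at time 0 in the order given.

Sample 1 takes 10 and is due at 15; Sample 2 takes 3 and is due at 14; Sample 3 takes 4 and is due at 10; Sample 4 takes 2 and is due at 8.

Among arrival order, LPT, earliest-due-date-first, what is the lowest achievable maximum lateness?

FIFO (arrival order): Sample 1 Sample 2 Sample 3 Sample 4.
Sample 1: 0→10, due 15, lateness -5
Sample 2: 10→13, due 14, lateness -1
Sample 3: 13→17, due 10, lateness 7
Sample 4: 17→19, due 8, lateness 11
Maximum = 11.
LPT (decreasing processing time): Sample 1 Sample 3 Sample 2 Sample 4.
Sample 1: 0→10, due 15, lateness -5
Sample 3: 10→14, due 10, lateness 4
Sample 2: 14→17, due 14, lateness 3
Sample 4: 17→19, due 8, lateness 11
Maximum = 11.
EDD (increasing due date): Sample 4 Sample 3 Sample 2 Sample 1.
Sample 4: 0→2, due 8, lateness -6
Sample 3: 2→6, due 10, lateness -4
Sample 2: 6→9, due 14, lateness -5
Sample 1: 9→19, due 15, lateness 4
Maximum = 4.
FIFO 11, LPT 11, EDD 4 → minimum 4.

4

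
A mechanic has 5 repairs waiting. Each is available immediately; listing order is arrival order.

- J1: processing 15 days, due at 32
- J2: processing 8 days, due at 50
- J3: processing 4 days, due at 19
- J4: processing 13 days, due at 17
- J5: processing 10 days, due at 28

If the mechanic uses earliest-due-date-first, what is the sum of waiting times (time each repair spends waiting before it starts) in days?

99

EDD (increasing due date): J4 J3 J5 J1 J2.
J4: waits 0, runs 0→13
J3: waits 13, runs 13→17
J5: waits 17, runs 17→27
J1: waits 27, runs 27→42
J2: waits 42, runs 42→50
Sum = 0+13+17+27+42 = 99.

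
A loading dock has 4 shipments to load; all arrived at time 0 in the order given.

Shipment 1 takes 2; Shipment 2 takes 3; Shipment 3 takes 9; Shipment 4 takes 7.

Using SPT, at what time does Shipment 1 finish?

2

SPT (increasing processing time): Shipment 1 Shipment 2 Shipment 4 Shipment 3.
Shipment 1: 0→2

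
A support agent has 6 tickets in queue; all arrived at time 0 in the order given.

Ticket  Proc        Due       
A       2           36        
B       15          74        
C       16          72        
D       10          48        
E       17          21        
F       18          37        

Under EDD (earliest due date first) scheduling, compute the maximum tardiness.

4

EDD (increasing due date): E A F D C B.
E: 0→17, due 21, tardiness 0
A: 17→19, due 36, tardiness 0
F: 19→37, due 37, tardiness 0
D: 37→47, due 48, tardiness 0
C: 47→63, due 72, tardiness 0
B: 63→78, due 74, tardiness 4
Maximum = 4.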